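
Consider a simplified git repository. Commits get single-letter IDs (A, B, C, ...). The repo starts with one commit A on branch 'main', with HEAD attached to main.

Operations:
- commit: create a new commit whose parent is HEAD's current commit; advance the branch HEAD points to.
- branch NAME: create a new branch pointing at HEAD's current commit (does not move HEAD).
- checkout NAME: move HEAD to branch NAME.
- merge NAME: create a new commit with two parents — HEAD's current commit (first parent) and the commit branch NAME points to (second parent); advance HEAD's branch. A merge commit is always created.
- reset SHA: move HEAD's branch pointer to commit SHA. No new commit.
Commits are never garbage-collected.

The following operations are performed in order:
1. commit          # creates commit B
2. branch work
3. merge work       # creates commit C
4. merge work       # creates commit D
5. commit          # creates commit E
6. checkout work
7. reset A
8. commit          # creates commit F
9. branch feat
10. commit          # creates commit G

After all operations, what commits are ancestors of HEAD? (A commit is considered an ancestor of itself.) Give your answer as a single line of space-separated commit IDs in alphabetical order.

After op 1 (commit): HEAD=main@B [main=B]
After op 2 (branch): HEAD=main@B [main=B work=B]
After op 3 (merge): HEAD=main@C [main=C work=B]
After op 4 (merge): HEAD=main@D [main=D work=B]
After op 5 (commit): HEAD=main@E [main=E work=B]
After op 6 (checkout): HEAD=work@B [main=E work=B]
After op 7 (reset): HEAD=work@A [main=E work=A]
After op 8 (commit): HEAD=work@F [main=E work=F]
After op 9 (branch): HEAD=work@F [feat=F main=E work=F]
After op 10 (commit): HEAD=work@G [feat=F main=E work=G]

Answer: A F G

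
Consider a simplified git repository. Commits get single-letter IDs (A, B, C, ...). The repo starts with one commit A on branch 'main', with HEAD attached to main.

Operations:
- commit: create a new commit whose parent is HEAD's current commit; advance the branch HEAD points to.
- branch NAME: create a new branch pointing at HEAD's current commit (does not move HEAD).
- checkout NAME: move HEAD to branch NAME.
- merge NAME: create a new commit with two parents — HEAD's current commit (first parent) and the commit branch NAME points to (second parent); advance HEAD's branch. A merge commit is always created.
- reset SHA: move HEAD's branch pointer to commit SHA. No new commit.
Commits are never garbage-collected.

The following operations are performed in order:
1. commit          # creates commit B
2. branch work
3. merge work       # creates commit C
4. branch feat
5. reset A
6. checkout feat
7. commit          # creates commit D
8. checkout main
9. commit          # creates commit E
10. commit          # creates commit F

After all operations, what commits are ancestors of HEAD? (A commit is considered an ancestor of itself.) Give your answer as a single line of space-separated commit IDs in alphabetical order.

After op 1 (commit): HEAD=main@B [main=B]
After op 2 (branch): HEAD=main@B [main=B work=B]
After op 3 (merge): HEAD=main@C [main=C work=B]
After op 4 (branch): HEAD=main@C [feat=C main=C work=B]
After op 5 (reset): HEAD=main@A [feat=C main=A work=B]
After op 6 (checkout): HEAD=feat@C [feat=C main=A work=B]
After op 7 (commit): HEAD=feat@D [feat=D main=A work=B]
After op 8 (checkout): HEAD=main@A [feat=D main=A work=B]
After op 9 (commit): HEAD=main@E [feat=D main=E work=B]
After op 10 (commit): HEAD=main@F [feat=D main=F work=B]

Answer: A E F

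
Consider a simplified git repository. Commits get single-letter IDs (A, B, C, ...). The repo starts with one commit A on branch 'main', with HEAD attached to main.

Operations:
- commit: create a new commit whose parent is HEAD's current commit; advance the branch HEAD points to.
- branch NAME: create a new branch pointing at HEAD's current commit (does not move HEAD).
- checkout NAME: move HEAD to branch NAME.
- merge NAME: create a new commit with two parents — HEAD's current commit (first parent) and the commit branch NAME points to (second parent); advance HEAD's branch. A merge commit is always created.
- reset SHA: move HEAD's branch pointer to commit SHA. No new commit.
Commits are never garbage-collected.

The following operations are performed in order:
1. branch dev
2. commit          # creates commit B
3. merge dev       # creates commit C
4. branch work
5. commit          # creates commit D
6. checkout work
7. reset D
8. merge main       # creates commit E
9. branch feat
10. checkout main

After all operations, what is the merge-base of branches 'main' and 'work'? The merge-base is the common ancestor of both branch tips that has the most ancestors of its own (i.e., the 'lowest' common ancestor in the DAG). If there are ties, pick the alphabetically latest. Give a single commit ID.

After op 1 (branch): HEAD=main@A [dev=A main=A]
After op 2 (commit): HEAD=main@B [dev=A main=B]
After op 3 (merge): HEAD=main@C [dev=A main=C]
After op 4 (branch): HEAD=main@C [dev=A main=C work=C]
After op 5 (commit): HEAD=main@D [dev=A main=D work=C]
After op 6 (checkout): HEAD=work@C [dev=A main=D work=C]
After op 7 (reset): HEAD=work@D [dev=A main=D work=D]
After op 8 (merge): HEAD=work@E [dev=A main=D work=E]
After op 9 (branch): HEAD=work@E [dev=A feat=E main=D work=E]
After op 10 (checkout): HEAD=main@D [dev=A feat=E main=D work=E]
ancestors(main=D): ['A', 'B', 'C', 'D']
ancestors(work=E): ['A', 'B', 'C', 'D', 'E']
common: ['A', 'B', 'C', 'D']

Answer: D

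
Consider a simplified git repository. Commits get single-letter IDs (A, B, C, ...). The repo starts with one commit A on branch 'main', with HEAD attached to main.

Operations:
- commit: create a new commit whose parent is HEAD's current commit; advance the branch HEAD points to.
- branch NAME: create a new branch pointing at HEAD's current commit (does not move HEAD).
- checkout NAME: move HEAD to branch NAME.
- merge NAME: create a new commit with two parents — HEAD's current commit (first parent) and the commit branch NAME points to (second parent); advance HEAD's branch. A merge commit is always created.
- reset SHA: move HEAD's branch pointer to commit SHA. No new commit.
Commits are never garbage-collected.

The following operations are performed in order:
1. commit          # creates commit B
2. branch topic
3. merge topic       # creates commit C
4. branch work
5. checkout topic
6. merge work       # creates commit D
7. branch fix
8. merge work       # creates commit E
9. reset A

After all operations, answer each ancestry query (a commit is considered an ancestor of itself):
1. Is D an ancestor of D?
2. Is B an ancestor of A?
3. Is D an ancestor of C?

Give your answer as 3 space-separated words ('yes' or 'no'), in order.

After op 1 (commit): HEAD=main@B [main=B]
After op 2 (branch): HEAD=main@B [main=B topic=B]
After op 3 (merge): HEAD=main@C [main=C topic=B]
After op 4 (branch): HEAD=main@C [main=C topic=B work=C]
After op 5 (checkout): HEAD=topic@B [main=C topic=B work=C]
After op 6 (merge): HEAD=topic@D [main=C topic=D work=C]
After op 7 (branch): HEAD=topic@D [fix=D main=C topic=D work=C]
After op 8 (merge): HEAD=topic@E [fix=D main=C topic=E work=C]
After op 9 (reset): HEAD=topic@A [fix=D main=C topic=A work=C]
ancestors(D) = {A,B,C,D}; D in? yes
ancestors(A) = {A}; B in? no
ancestors(C) = {A,B,C}; D in? no

Answer: yes no no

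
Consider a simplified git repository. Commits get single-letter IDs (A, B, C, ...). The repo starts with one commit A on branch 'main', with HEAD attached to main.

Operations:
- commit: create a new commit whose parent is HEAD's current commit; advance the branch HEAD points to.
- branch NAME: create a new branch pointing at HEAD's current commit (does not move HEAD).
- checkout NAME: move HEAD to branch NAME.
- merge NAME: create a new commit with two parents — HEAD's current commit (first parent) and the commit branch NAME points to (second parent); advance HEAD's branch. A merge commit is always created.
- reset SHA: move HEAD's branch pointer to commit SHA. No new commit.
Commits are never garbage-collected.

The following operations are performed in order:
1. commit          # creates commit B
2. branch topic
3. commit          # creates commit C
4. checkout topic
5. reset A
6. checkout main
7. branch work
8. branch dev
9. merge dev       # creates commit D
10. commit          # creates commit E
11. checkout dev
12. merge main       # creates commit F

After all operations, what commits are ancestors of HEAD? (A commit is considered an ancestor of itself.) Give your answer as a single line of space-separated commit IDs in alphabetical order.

After op 1 (commit): HEAD=main@B [main=B]
After op 2 (branch): HEAD=main@B [main=B topic=B]
After op 3 (commit): HEAD=main@C [main=C topic=B]
After op 4 (checkout): HEAD=topic@B [main=C topic=B]
After op 5 (reset): HEAD=topic@A [main=C topic=A]
After op 6 (checkout): HEAD=main@C [main=C topic=A]
After op 7 (branch): HEAD=main@C [main=C topic=A work=C]
After op 8 (branch): HEAD=main@C [dev=C main=C topic=A work=C]
After op 9 (merge): HEAD=main@D [dev=C main=D topic=A work=C]
After op 10 (commit): HEAD=main@E [dev=C main=E topic=A work=C]
After op 11 (checkout): HEAD=dev@C [dev=C main=E topic=A work=C]
After op 12 (merge): HEAD=dev@F [dev=F main=E topic=A work=C]

Answer: A B C D E F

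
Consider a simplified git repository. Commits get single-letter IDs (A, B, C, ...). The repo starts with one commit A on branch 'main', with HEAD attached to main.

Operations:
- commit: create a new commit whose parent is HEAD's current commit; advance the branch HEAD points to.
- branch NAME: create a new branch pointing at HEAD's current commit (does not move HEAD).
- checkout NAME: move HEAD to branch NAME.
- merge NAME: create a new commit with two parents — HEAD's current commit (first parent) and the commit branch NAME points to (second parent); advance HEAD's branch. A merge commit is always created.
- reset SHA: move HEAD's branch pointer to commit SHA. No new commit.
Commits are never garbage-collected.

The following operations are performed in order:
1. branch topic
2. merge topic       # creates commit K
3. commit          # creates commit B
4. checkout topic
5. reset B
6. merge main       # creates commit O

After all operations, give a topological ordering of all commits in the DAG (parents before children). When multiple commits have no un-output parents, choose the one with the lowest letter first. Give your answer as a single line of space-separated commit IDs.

Answer: A K B O

Derivation:
After op 1 (branch): HEAD=main@A [main=A topic=A]
After op 2 (merge): HEAD=main@K [main=K topic=A]
After op 3 (commit): HEAD=main@B [main=B topic=A]
After op 4 (checkout): HEAD=topic@A [main=B topic=A]
After op 5 (reset): HEAD=topic@B [main=B topic=B]
After op 6 (merge): HEAD=topic@O [main=B topic=O]
commit A: parents=[]
commit B: parents=['K']
commit K: parents=['A', 'A']
commit O: parents=['B', 'B']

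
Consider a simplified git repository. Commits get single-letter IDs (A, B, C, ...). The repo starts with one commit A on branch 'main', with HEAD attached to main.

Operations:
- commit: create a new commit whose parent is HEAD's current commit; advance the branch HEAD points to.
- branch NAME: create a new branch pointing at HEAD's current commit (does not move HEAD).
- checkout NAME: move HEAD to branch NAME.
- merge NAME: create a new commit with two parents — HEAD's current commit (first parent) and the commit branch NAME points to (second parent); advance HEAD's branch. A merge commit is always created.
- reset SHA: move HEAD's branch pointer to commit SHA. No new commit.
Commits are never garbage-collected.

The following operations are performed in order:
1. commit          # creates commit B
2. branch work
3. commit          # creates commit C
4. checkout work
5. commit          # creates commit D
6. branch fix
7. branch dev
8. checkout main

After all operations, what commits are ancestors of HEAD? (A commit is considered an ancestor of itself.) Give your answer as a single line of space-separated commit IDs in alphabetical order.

Answer: A B C

Derivation:
After op 1 (commit): HEAD=main@B [main=B]
After op 2 (branch): HEAD=main@B [main=B work=B]
After op 3 (commit): HEAD=main@C [main=C work=B]
After op 4 (checkout): HEAD=work@B [main=C work=B]
After op 5 (commit): HEAD=work@D [main=C work=D]
After op 6 (branch): HEAD=work@D [fix=D main=C work=D]
After op 7 (branch): HEAD=work@D [dev=D fix=D main=C work=D]
After op 8 (checkout): HEAD=main@C [dev=D fix=D main=C work=D]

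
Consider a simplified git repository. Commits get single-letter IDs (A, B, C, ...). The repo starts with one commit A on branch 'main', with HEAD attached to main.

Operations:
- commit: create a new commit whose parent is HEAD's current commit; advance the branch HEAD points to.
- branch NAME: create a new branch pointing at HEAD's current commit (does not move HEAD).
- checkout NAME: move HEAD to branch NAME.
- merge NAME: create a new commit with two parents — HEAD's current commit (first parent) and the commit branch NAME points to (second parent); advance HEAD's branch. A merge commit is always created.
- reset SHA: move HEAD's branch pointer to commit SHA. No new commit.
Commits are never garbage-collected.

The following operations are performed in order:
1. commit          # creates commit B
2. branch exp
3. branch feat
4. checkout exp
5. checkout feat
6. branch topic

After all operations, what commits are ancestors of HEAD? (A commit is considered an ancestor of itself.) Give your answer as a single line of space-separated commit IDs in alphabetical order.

After op 1 (commit): HEAD=main@B [main=B]
After op 2 (branch): HEAD=main@B [exp=B main=B]
After op 3 (branch): HEAD=main@B [exp=B feat=B main=B]
After op 4 (checkout): HEAD=exp@B [exp=B feat=B main=B]
After op 5 (checkout): HEAD=feat@B [exp=B feat=B main=B]
After op 6 (branch): HEAD=feat@B [exp=B feat=B main=B topic=B]

Answer: A B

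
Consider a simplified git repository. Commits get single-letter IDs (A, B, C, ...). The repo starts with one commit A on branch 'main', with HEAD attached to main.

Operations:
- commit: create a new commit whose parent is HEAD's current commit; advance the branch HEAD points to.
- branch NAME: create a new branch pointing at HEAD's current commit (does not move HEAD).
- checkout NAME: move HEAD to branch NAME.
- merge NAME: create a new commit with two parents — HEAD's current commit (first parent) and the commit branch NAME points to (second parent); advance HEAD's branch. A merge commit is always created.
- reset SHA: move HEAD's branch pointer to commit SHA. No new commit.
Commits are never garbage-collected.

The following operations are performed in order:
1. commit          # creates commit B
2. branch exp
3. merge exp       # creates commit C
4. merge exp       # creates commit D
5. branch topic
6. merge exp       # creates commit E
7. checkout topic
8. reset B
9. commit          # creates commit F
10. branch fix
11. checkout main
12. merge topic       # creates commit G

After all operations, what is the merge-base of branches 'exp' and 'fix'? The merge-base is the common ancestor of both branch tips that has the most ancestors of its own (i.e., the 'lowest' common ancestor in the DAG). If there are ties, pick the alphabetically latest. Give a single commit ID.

After op 1 (commit): HEAD=main@B [main=B]
After op 2 (branch): HEAD=main@B [exp=B main=B]
After op 3 (merge): HEAD=main@C [exp=B main=C]
After op 4 (merge): HEAD=main@D [exp=B main=D]
After op 5 (branch): HEAD=main@D [exp=B main=D topic=D]
After op 6 (merge): HEAD=main@E [exp=B main=E topic=D]
After op 7 (checkout): HEAD=topic@D [exp=B main=E topic=D]
After op 8 (reset): HEAD=topic@B [exp=B main=E topic=B]
After op 9 (commit): HEAD=topic@F [exp=B main=E topic=F]
After op 10 (branch): HEAD=topic@F [exp=B fix=F main=E topic=F]
After op 11 (checkout): HEAD=main@E [exp=B fix=F main=E topic=F]
After op 12 (merge): HEAD=main@G [exp=B fix=F main=G topic=F]
ancestors(exp=B): ['A', 'B']
ancestors(fix=F): ['A', 'B', 'F']
common: ['A', 'B']

Answer: B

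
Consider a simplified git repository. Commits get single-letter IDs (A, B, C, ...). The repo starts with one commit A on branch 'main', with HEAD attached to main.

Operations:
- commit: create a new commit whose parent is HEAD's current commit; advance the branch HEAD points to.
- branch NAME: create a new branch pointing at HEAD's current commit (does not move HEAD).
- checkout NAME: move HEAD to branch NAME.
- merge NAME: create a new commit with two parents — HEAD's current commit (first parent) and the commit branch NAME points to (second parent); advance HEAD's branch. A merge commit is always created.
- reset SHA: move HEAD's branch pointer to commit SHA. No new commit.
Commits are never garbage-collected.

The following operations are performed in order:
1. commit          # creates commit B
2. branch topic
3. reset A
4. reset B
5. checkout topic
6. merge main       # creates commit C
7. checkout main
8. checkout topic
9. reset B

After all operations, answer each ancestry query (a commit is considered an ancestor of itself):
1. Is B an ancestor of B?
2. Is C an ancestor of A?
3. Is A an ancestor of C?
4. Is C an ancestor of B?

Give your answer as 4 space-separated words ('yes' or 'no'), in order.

After op 1 (commit): HEAD=main@B [main=B]
After op 2 (branch): HEAD=main@B [main=B topic=B]
After op 3 (reset): HEAD=main@A [main=A topic=B]
After op 4 (reset): HEAD=main@B [main=B topic=B]
After op 5 (checkout): HEAD=topic@B [main=B topic=B]
After op 6 (merge): HEAD=topic@C [main=B topic=C]
After op 7 (checkout): HEAD=main@B [main=B topic=C]
After op 8 (checkout): HEAD=topic@C [main=B topic=C]
After op 9 (reset): HEAD=topic@B [main=B topic=B]
ancestors(B) = {A,B}; B in? yes
ancestors(A) = {A}; C in? no
ancestors(C) = {A,B,C}; A in? yes
ancestors(B) = {A,B}; C in? no

Answer: yes no yes no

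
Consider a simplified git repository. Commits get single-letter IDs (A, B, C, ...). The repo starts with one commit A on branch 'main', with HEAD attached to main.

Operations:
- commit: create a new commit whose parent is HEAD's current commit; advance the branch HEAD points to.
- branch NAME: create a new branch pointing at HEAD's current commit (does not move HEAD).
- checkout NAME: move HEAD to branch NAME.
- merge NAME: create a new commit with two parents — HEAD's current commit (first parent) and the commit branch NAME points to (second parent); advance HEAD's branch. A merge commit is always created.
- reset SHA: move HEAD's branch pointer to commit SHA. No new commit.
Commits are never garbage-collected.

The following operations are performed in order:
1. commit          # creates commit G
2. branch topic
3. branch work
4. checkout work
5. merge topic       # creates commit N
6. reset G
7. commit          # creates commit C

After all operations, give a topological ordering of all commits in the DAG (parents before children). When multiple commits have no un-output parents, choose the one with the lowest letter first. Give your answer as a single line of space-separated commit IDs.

Answer: A G C N

Derivation:
After op 1 (commit): HEAD=main@G [main=G]
After op 2 (branch): HEAD=main@G [main=G topic=G]
After op 3 (branch): HEAD=main@G [main=G topic=G work=G]
After op 4 (checkout): HEAD=work@G [main=G topic=G work=G]
After op 5 (merge): HEAD=work@N [main=G topic=G work=N]
After op 6 (reset): HEAD=work@G [main=G topic=G work=G]
After op 7 (commit): HEAD=work@C [main=G topic=G work=C]
commit A: parents=[]
commit C: parents=['G']
commit G: parents=['A']
commit N: parents=['G', 'G']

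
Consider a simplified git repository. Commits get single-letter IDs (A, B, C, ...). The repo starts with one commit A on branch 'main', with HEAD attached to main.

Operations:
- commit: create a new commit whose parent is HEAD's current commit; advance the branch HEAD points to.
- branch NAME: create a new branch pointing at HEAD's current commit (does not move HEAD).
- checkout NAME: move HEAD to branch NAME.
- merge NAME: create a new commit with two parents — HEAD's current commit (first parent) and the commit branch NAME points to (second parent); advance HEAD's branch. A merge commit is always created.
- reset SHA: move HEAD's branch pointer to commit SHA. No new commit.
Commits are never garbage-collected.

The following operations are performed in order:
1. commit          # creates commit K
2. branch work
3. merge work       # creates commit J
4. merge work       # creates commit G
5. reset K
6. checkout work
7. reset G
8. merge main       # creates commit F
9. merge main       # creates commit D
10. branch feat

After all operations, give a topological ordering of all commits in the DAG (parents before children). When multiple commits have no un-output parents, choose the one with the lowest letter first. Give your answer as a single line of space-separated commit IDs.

After op 1 (commit): HEAD=main@K [main=K]
After op 2 (branch): HEAD=main@K [main=K work=K]
After op 3 (merge): HEAD=main@J [main=J work=K]
After op 4 (merge): HEAD=main@G [main=G work=K]
After op 5 (reset): HEAD=main@K [main=K work=K]
After op 6 (checkout): HEAD=work@K [main=K work=K]
After op 7 (reset): HEAD=work@G [main=K work=G]
After op 8 (merge): HEAD=work@F [main=K work=F]
After op 9 (merge): HEAD=work@D [main=K work=D]
After op 10 (branch): HEAD=work@D [feat=D main=K work=D]
commit A: parents=[]
commit D: parents=['F', 'K']
commit F: parents=['G', 'K']
commit G: parents=['J', 'K']
commit J: parents=['K', 'K']
commit K: parents=['A']

Answer: A K J G F D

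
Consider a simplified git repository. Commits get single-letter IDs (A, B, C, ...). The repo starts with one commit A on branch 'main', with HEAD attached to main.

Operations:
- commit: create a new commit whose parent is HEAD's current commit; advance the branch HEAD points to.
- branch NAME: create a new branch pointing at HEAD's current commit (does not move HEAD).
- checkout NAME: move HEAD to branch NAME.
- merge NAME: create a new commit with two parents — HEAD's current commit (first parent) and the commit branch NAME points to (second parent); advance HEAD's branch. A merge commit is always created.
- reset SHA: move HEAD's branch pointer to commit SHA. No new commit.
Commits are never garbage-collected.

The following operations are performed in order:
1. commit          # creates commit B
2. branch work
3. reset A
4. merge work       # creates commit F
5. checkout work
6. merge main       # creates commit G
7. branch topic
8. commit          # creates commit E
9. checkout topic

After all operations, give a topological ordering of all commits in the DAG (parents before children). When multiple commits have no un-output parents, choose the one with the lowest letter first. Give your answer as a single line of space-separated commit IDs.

Answer: A B F G E

Derivation:
After op 1 (commit): HEAD=main@B [main=B]
After op 2 (branch): HEAD=main@B [main=B work=B]
After op 3 (reset): HEAD=main@A [main=A work=B]
After op 4 (merge): HEAD=main@F [main=F work=B]
After op 5 (checkout): HEAD=work@B [main=F work=B]
After op 6 (merge): HEAD=work@G [main=F work=G]
After op 7 (branch): HEAD=work@G [main=F topic=G work=G]
After op 8 (commit): HEAD=work@E [main=F topic=G work=E]
After op 9 (checkout): HEAD=topic@G [main=F topic=G work=E]
commit A: parents=[]
commit B: parents=['A']
commit E: parents=['G']
commit F: parents=['A', 'B']
commit G: parents=['B', 'F']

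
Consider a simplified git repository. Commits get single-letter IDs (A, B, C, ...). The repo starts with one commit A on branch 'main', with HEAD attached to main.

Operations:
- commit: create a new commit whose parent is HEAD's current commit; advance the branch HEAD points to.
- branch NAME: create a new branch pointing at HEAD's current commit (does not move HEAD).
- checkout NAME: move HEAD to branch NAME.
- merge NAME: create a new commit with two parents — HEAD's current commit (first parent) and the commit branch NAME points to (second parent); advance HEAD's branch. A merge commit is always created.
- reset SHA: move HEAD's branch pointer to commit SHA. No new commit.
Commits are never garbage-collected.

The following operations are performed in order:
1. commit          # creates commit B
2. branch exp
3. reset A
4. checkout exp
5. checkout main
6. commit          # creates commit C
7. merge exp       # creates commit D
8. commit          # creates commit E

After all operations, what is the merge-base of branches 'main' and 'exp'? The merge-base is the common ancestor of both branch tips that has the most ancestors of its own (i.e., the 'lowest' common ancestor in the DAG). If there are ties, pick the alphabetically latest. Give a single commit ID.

Answer: B

Derivation:
After op 1 (commit): HEAD=main@B [main=B]
After op 2 (branch): HEAD=main@B [exp=B main=B]
After op 3 (reset): HEAD=main@A [exp=B main=A]
After op 4 (checkout): HEAD=exp@B [exp=B main=A]
After op 5 (checkout): HEAD=main@A [exp=B main=A]
After op 6 (commit): HEAD=main@C [exp=B main=C]
After op 7 (merge): HEAD=main@D [exp=B main=D]
After op 8 (commit): HEAD=main@E [exp=B main=E]
ancestors(main=E): ['A', 'B', 'C', 'D', 'E']
ancestors(exp=B): ['A', 'B']
common: ['A', 'B']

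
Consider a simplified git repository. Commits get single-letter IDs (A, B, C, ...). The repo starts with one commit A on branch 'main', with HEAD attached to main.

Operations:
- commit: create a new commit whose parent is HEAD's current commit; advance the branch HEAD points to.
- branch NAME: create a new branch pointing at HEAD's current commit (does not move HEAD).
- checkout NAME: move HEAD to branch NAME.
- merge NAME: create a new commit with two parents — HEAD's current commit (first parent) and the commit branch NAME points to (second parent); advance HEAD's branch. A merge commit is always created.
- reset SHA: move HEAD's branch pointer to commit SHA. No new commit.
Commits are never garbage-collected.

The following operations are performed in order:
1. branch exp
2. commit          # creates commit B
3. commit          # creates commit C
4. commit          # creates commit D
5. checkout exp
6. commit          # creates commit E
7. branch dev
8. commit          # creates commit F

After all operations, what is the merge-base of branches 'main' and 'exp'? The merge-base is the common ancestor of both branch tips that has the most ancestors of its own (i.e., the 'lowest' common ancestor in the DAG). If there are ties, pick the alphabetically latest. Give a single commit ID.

After op 1 (branch): HEAD=main@A [exp=A main=A]
After op 2 (commit): HEAD=main@B [exp=A main=B]
After op 3 (commit): HEAD=main@C [exp=A main=C]
After op 4 (commit): HEAD=main@D [exp=A main=D]
After op 5 (checkout): HEAD=exp@A [exp=A main=D]
After op 6 (commit): HEAD=exp@E [exp=E main=D]
After op 7 (branch): HEAD=exp@E [dev=E exp=E main=D]
After op 8 (commit): HEAD=exp@F [dev=E exp=F main=D]
ancestors(main=D): ['A', 'B', 'C', 'D']
ancestors(exp=F): ['A', 'E', 'F']
common: ['A']

Answer: A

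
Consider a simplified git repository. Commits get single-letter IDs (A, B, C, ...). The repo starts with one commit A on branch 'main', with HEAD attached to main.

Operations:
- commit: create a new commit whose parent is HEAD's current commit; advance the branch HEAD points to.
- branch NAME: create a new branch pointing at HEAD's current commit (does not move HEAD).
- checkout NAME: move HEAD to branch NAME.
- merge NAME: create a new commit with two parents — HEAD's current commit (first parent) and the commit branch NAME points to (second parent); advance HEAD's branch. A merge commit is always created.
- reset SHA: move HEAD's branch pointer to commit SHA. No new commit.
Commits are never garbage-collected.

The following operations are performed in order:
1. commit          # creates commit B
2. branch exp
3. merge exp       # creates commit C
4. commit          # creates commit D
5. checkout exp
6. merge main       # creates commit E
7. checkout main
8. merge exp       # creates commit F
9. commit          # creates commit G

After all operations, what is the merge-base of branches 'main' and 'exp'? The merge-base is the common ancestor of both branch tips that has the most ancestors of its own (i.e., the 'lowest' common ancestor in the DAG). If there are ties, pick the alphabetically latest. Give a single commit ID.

After op 1 (commit): HEAD=main@B [main=B]
After op 2 (branch): HEAD=main@B [exp=B main=B]
After op 3 (merge): HEAD=main@C [exp=B main=C]
After op 4 (commit): HEAD=main@D [exp=B main=D]
After op 5 (checkout): HEAD=exp@B [exp=B main=D]
After op 6 (merge): HEAD=exp@E [exp=E main=D]
After op 7 (checkout): HEAD=main@D [exp=E main=D]
After op 8 (merge): HEAD=main@F [exp=E main=F]
After op 9 (commit): HEAD=main@G [exp=E main=G]
ancestors(main=G): ['A', 'B', 'C', 'D', 'E', 'F', 'G']
ancestors(exp=E): ['A', 'B', 'C', 'D', 'E']
common: ['A', 'B', 'C', 'D', 'E']

Answer: E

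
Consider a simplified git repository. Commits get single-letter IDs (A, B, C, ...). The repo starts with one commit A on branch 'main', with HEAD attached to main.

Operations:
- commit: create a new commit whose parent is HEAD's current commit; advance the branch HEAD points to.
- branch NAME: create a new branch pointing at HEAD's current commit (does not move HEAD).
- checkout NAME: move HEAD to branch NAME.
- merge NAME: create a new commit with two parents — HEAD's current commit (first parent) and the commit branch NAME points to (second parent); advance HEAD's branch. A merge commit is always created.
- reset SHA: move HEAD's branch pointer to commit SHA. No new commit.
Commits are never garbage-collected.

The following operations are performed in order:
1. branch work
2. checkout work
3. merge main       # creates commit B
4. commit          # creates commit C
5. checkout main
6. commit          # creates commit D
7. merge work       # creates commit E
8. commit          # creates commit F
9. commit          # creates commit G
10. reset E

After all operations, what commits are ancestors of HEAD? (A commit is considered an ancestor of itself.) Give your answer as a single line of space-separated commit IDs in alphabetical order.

After op 1 (branch): HEAD=main@A [main=A work=A]
After op 2 (checkout): HEAD=work@A [main=A work=A]
After op 3 (merge): HEAD=work@B [main=A work=B]
After op 4 (commit): HEAD=work@C [main=A work=C]
After op 5 (checkout): HEAD=main@A [main=A work=C]
After op 6 (commit): HEAD=main@D [main=D work=C]
After op 7 (merge): HEAD=main@E [main=E work=C]
After op 8 (commit): HEAD=main@F [main=F work=C]
After op 9 (commit): HEAD=main@G [main=G work=C]
After op 10 (reset): HEAD=main@E [main=E work=C]

Answer: A B C D E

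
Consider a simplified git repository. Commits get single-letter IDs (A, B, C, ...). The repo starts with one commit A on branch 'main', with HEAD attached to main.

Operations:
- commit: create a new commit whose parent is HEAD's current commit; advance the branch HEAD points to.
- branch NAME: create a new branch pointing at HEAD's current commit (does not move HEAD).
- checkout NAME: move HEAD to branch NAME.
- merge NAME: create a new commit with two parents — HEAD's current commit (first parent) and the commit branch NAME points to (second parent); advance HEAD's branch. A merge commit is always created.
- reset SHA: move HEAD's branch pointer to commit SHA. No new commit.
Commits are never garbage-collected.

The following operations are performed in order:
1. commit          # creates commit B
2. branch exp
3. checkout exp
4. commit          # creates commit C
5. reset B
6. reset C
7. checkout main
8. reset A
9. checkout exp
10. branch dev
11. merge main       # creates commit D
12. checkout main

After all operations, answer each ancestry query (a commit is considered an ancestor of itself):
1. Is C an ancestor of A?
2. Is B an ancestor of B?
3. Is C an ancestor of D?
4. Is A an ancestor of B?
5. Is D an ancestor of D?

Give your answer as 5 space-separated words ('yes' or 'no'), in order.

Answer: no yes yes yes yes

Derivation:
After op 1 (commit): HEAD=main@B [main=B]
After op 2 (branch): HEAD=main@B [exp=B main=B]
After op 3 (checkout): HEAD=exp@B [exp=B main=B]
After op 4 (commit): HEAD=exp@C [exp=C main=B]
After op 5 (reset): HEAD=exp@B [exp=B main=B]
After op 6 (reset): HEAD=exp@C [exp=C main=B]
After op 7 (checkout): HEAD=main@B [exp=C main=B]
After op 8 (reset): HEAD=main@A [exp=C main=A]
After op 9 (checkout): HEAD=exp@C [exp=C main=A]
After op 10 (branch): HEAD=exp@C [dev=C exp=C main=A]
After op 11 (merge): HEAD=exp@D [dev=C exp=D main=A]
After op 12 (checkout): HEAD=main@A [dev=C exp=D main=A]
ancestors(A) = {A}; C in? no
ancestors(B) = {A,B}; B in? yes
ancestors(D) = {A,B,C,D}; C in? yes
ancestors(B) = {A,B}; A in? yes
ancestors(D) = {A,B,C,D}; D in? yes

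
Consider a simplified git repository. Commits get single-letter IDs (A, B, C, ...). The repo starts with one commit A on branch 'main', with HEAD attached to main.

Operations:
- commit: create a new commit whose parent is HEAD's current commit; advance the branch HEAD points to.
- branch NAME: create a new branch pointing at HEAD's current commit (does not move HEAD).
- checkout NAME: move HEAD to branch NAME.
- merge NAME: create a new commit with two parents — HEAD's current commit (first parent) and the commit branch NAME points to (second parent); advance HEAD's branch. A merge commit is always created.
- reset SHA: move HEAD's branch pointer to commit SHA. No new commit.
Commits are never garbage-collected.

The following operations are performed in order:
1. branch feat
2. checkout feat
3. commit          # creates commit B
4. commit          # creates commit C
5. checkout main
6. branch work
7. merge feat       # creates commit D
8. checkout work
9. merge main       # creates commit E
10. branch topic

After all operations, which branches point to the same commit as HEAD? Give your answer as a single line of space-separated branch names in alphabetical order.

Answer: topic work

Derivation:
After op 1 (branch): HEAD=main@A [feat=A main=A]
After op 2 (checkout): HEAD=feat@A [feat=A main=A]
After op 3 (commit): HEAD=feat@B [feat=B main=A]
After op 4 (commit): HEAD=feat@C [feat=C main=A]
After op 5 (checkout): HEAD=main@A [feat=C main=A]
After op 6 (branch): HEAD=main@A [feat=C main=A work=A]
After op 7 (merge): HEAD=main@D [feat=C main=D work=A]
After op 8 (checkout): HEAD=work@A [feat=C main=D work=A]
After op 9 (merge): HEAD=work@E [feat=C main=D work=E]
After op 10 (branch): HEAD=work@E [feat=C main=D topic=E work=E]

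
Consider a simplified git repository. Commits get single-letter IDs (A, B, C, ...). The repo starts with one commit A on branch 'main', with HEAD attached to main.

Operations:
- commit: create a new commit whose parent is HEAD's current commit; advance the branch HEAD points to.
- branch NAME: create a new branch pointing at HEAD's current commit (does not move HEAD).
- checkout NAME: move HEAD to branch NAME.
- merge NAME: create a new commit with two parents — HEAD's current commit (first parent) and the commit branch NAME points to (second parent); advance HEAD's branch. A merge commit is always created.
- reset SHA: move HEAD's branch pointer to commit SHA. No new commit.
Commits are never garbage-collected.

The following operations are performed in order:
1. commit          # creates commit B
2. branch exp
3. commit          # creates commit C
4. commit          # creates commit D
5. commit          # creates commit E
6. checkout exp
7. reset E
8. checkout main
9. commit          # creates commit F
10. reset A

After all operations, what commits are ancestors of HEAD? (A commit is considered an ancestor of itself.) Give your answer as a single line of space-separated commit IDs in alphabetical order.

Answer: A

Derivation:
After op 1 (commit): HEAD=main@B [main=B]
After op 2 (branch): HEAD=main@B [exp=B main=B]
After op 3 (commit): HEAD=main@C [exp=B main=C]
After op 4 (commit): HEAD=main@D [exp=B main=D]
After op 5 (commit): HEAD=main@E [exp=B main=E]
After op 6 (checkout): HEAD=exp@B [exp=B main=E]
After op 7 (reset): HEAD=exp@E [exp=E main=E]
After op 8 (checkout): HEAD=main@E [exp=E main=E]
After op 9 (commit): HEAD=main@F [exp=E main=F]
After op 10 (reset): HEAD=main@A [exp=E main=A]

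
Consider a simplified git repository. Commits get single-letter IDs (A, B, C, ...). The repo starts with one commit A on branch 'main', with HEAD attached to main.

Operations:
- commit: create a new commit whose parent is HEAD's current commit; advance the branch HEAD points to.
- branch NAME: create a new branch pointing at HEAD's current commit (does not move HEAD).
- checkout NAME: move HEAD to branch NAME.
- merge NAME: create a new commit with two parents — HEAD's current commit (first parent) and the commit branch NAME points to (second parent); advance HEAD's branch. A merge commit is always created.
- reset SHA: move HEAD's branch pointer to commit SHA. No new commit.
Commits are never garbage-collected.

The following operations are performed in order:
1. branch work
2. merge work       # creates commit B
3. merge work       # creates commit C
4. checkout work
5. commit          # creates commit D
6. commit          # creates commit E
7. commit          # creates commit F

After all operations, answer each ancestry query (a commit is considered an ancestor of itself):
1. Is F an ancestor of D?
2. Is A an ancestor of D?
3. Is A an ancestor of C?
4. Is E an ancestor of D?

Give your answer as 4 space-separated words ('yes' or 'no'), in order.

Answer: no yes yes no

Derivation:
After op 1 (branch): HEAD=main@A [main=A work=A]
After op 2 (merge): HEAD=main@B [main=B work=A]
After op 3 (merge): HEAD=main@C [main=C work=A]
After op 4 (checkout): HEAD=work@A [main=C work=A]
After op 5 (commit): HEAD=work@D [main=C work=D]
After op 6 (commit): HEAD=work@E [main=C work=E]
After op 7 (commit): HEAD=work@F [main=C work=F]
ancestors(D) = {A,D}; F in? no
ancestors(D) = {A,D}; A in? yes
ancestors(C) = {A,B,C}; A in? yes
ancestors(D) = {A,D}; E in? no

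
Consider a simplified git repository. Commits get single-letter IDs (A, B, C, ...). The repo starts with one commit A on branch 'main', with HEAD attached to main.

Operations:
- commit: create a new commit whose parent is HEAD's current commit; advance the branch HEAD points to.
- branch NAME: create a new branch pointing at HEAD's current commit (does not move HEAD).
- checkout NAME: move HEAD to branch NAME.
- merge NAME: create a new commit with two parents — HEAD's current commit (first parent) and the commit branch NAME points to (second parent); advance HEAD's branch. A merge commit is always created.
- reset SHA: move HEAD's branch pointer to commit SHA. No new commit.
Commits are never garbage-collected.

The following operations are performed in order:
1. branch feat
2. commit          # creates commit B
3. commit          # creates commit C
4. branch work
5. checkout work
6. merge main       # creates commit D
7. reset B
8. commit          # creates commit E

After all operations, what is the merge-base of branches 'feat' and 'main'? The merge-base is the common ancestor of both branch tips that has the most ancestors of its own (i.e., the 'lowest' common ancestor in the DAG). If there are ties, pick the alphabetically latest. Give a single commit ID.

Answer: A

Derivation:
After op 1 (branch): HEAD=main@A [feat=A main=A]
After op 2 (commit): HEAD=main@B [feat=A main=B]
After op 3 (commit): HEAD=main@C [feat=A main=C]
After op 4 (branch): HEAD=main@C [feat=A main=C work=C]
After op 5 (checkout): HEAD=work@C [feat=A main=C work=C]
After op 6 (merge): HEAD=work@D [feat=A main=C work=D]
After op 7 (reset): HEAD=work@B [feat=A main=C work=B]
After op 8 (commit): HEAD=work@E [feat=A main=C work=E]
ancestors(feat=A): ['A']
ancestors(main=C): ['A', 'B', 'C']
common: ['A']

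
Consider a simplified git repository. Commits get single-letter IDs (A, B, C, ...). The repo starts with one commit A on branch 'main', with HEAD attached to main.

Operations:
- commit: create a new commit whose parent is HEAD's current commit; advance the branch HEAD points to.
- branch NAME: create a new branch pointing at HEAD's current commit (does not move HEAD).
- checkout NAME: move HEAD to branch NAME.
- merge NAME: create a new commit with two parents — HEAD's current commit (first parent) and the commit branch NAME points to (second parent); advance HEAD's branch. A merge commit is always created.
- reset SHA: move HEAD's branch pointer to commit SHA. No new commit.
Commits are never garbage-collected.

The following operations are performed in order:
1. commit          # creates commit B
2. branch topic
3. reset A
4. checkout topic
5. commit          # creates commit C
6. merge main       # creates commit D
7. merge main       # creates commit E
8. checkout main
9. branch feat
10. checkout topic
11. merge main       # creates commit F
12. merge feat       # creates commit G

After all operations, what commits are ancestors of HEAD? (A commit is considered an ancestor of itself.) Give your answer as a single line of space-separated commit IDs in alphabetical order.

After op 1 (commit): HEAD=main@B [main=B]
After op 2 (branch): HEAD=main@B [main=B topic=B]
After op 3 (reset): HEAD=main@A [main=A topic=B]
After op 4 (checkout): HEAD=topic@B [main=A topic=B]
After op 5 (commit): HEAD=topic@C [main=A topic=C]
After op 6 (merge): HEAD=topic@D [main=A topic=D]
After op 7 (merge): HEAD=topic@E [main=A topic=E]
After op 8 (checkout): HEAD=main@A [main=A topic=E]
After op 9 (branch): HEAD=main@A [feat=A main=A topic=E]
After op 10 (checkout): HEAD=topic@E [feat=A main=A topic=E]
After op 11 (merge): HEAD=topic@F [feat=A main=A topic=F]
After op 12 (merge): HEAD=topic@G [feat=A main=A topic=G]

Answer: A B C D E F G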